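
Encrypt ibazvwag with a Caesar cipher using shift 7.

pihgcdhn

i(8): 8+7=15 → p
b(1): 1+7=8 → i
a(0): 0+7=7 → h
z(25): 25+7=32≡6 → g
v(21): 21+7=28≡2 → c
w(22): 22+7=29≡3 → d
a(0): 0+7=7 → h
g(6): 6+7=13 → n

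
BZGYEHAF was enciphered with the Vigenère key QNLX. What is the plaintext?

LMVBOUPI

Repeat the key across the ciphertext: QNLXQNLX
B(1)−Q(16): -15≡11 → L
Z(25)−N(13): 12 → M
G(6)−L(11): -5≡21 → V
Y(24)−X(23): 1 → B
E(4)−Q(16): -12≡14 → O
H(7)−N(13): -6≡20 → U
A(0)−L(11): -11≡15 → P
F(5)−X(23): -18≡8 → I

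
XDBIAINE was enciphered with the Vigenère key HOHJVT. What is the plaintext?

QPUZFPGQ

Repeat the key across the ciphertext: HOHJVTHO
X(23)−H(7): 16 → Q
D(3)−O(14): -11≡15 → P
B(1)−H(7): -6≡20 → U
I(8)−J(9): -1≡25 → Z
A(0)−V(21): -21≡5 → F
I(8)−T(19): -11≡15 → P
N(13)−H(7): 6 → G
E(4)−O(14): -10≡16 → Q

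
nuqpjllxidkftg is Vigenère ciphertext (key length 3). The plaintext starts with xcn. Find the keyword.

qsd

Subtract each crib letter from the matching ciphertext letter (mod 26):
n(13)−x(23)=-10≡16 → q
u(20)−c(2)=18 → s
q(16)−n(13)=3 → d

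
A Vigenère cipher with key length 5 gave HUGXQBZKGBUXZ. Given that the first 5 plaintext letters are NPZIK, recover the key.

UFHPG

Subtract each crib letter from the matching ciphertext letter (mod 26):
H(7)−N(13)=-6≡20 → U
U(20)−P(15)=5 → F
G(6)−Z(25)=-19≡7 → H
X(23)−I(8)=15 → P
Q(16)−K(10)=6 → G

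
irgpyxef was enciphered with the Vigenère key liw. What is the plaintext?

xjkeqbtx

Repeat the key across the ciphertext: liwliwli
i(8)−l(11): -3≡23 → x
r(17)−i(8): 9 → j
g(6)−w(22): -16≡10 → k
p(15)−l(11): 4 → e
y(24)−i(8): 16 → q
x(23)−w(22): 1 → b
e(4)−l(11): -7≡19 → t
f(5)−i(8): -3≡23 → x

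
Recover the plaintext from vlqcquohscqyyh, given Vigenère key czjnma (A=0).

Repeat the key across the ciphertext: czjnmaczjnmacz
v(21)−c(2): 19 → t
l(11)−z(25): -14≡12 → m
q(16)−j(9): 7 → h
c(2)−n(13): -11≡15 → p
q(16)−m(12): 4 → e
u(20)−a(0): 20 → u
o(14)−c(2): 12 → m
h(7)−z(25): -18≡8 → i
s(18)−j(9): 9 → j
c(2)−n(13): -11≡15 → p
q(16)−m(12): 4 → e
y(24)−a(0): 24 → y
y(24)−c(2): 22 → w
h(7)−z(25): -18≡8 → i

tmhpeumijpeywi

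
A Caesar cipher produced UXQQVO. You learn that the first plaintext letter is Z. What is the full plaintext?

ZCVVAT

From the crib: U(20)−Z(25)=-5≡21, so the shift is 21.
Subtract 21 from each ciphertext letter:
U(20): 20−21=-1≡25 → Z
X(23): 23−21=2 → C
Q(16): 16−21=-5≡21 → V
Q(16): 16−21=-5≡21 → V
V(21): 21−21=0 → A
O(14): 14−21=-7≡19 → T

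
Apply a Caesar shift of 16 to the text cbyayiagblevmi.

sroqoyqwrbulcy

c(2): 2+16=18 → s
b(1): 1+16=17 → r
y(24): 24+16=40≡14 → o
a(0): 0+16=16 → q
y(24): 24+16=40≡14 → o
i(8): 8+16=24 → y
a(0): 0+16=16 → q
g(6): 6+16=22 → w
b(1): 1+16=17 → r
l(11): 11+16=27≡1 → b
e(4): 4+16=20 → u
v(21): 21+16=37≡11 → l
m(12): 12+16=28≡2 → c
i(8): 8+16=24 → y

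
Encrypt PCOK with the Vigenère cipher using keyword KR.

Repeat the key across the message: KRKR
P(15)+K(10): 25 → Z
C(2)+R(17): 19 → T
O(14)+K(10): 24 → Y
K(10)+R(17): 27≡1 → B

ZTYB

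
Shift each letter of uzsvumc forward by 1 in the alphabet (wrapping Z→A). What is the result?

vatwvnd

u(20): 20+1=21 → v
z(25): 25+1=26≡0 → a
s(18): 18+1=19 → t
v(21): 21+1=22 → w
u(20): 20+1=21 → v
m(12): 12+1=13 → n
c(2): 2+1=3 → d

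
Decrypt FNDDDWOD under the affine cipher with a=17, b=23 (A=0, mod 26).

CEIIIDBI

The inverse of 17 mod 26 is 23, since 17·23=391≡1. Apply D(y)=23·(y−23) mod 26:
F(5): 23·(5−23)=-414≡2 → C
N(13): 23·(13−23)=-230≡4 → E
D(3): 23·(3−23)=-460≡8 → I
D(3): 23·(3−23)=-460≡8 → I
D(3): 23·(3−23)=-460≡8 → I
W(22): 23·(22−23)=-23≡3 → D
O(14): 23·(14−23)=-207≡1 → B
D(3): 23·(3−23)=-460≡8 → I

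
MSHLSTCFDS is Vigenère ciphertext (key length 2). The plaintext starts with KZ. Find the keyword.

CT

Subtract each crib letter from the matching ciphertext letter (mod 26):
M(12)−K(10)=2 → C
S(18)−Z(25)=-7≡19 → T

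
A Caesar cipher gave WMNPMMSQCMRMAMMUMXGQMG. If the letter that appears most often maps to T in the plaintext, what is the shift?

The most frequent ciphertext letter is M (appears 9 times).
M is position 12; T is position 19.
Shift = -7≡19.

19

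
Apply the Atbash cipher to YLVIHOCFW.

BOERSLXUD

Y(24) → B(1)
L(11) → O(14)
V(21) → E(4)
I(8) → R(17)
H(7) → S(18)
O(14) → L(11)
C(2) → X(23)
F(5) → U(20)
W(22) → D(3)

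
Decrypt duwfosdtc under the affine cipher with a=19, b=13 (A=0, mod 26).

The inverse of 19 mod 26 is 11, since 19·11=209≡1. Apply D(y)=11·(y−13) mod 26:
d(3): 11·(3−13)=-110≡20 → u
u(20): 11·(20−13)=77≡25 → z
w(22): 11·(22−13)=99≡21 → v
f(5): 11·(5−13)=-88≡16 → q
o(14): 11·(14−13)=11 → l
s(18): 11·(18−13)=55≡3 → d
d(3): 11·(3−13)=-110≡20 → u
t(19): 11·(19−13)=66≡14 → o
c(2): 11·(2−13)=-121≡9 → j

uzvqlduoj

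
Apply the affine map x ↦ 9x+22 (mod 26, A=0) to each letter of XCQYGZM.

VOKEYNA

X(23): 9·23+22=229≡21 → V
C(2): 9·2+22=40≡14 → O
Q(16): 9·16+22=166≡10 → K
Y(24): 9·24+22=238≡4 → E
G(6): 9·6+22=76≡24 → Y
Z(25): 9·25+22=247≡13 → N
M(12): 9·12+22=130≡0 → A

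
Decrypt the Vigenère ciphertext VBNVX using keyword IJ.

Repeat the key across the ciphertext: IJIJI
V(21)−I(8): 13 → N
B(1)−J(9): -8≡18 → S
N(13)−I(8): 5 → F
V(21)−J(9): 12 → M
X(23)−I(8): 15 → P

NSFMP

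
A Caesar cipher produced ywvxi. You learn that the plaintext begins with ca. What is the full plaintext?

cazbm

From the crib: y(24)−c(2)=22, so the shift is 22.
Subtract 22 from each ciphertext letter:
y(24): 24−22=2 → c
w(22): 22−22=0 → a
v(21): 21−22=-1≡25 → z
x(23): 23−22=1 → b
i(8): 8−22=-14≡12 → m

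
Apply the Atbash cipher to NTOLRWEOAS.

N(13) → M(12)
T(19) → G(6)
O(14) → L(11)
L(11) → O(14)
R(17) → I(8)
W(22) → D(3)
E(4) → V(21)
O(14) → L(11)
A(0) → Z(25)
S(18) → H(7)

MGLOIDVLZH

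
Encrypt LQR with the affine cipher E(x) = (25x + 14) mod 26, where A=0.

DYX

L(11): 25·11+14=289≡3 → D
Q(16): 25·16+14=414≡24 → Y
R(17): 25·17+14=439≡23 → X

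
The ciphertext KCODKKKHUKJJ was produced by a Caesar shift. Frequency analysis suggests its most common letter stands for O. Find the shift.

22

The most frequent ciphertext letter is K (appears 5 times).
K is position 10; O is position 14.
Shift = -4≡22.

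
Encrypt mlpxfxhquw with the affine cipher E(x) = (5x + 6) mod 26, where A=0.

ojdrfrpicm

m(12): 5·12+6=66≡14 → o
l(11): 5·11+6=61≡9 → j
p(15): 5·15+6=81≡3 → d
x(23): 5·23+6=121≡17 → r
f(5): 5·5+6=31≡5 → f
x(23): 5·23+6=121≡17 → r
h(7): 5·7+6=41≡15 → p
q(16): 5·16+6=86≡8 → i
u(20): 5·20+6=106≡2 → c
w(22): 5·22+6=116≡12 → m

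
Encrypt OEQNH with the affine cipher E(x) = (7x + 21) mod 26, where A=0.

PXDIS

O(14): 7·14+21=119≡15 → P
E(4): 7·4+21=49≡23 → X
Q(16): 7·16+21=133≡3 → D
N(13): 7·13+21=112≡8 → I
H(7): 7·7+21=70≡18 → S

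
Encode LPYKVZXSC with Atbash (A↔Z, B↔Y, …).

OKBPEACHX

L(11) → O(14)
P(15) → K(10)
Y(24) → B(1)
K(10) → P(15)
V(21) → E(4)
Z(25) → A(0)
X(23) → C(2)
S(18) → H(7)
C(2) → X(23)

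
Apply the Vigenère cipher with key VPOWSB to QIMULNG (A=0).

Repeat the key across the message: VPOWSBV
Q(16)+V(21): 37≡11 → L
I(8)+P(15): 23 → X
M(12)+O(14): 26≡0 → A
U(20)+W(22): 42≡16 → Q
L(11)+S(18): 29≡3 → D
N(13)+B(1): 14 → O
G(6)+V(21): 27≡1 → B

LXAQDOB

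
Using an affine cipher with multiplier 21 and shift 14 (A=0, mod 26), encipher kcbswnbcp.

qejcibjer

k(10): 21·10+14=224≡16 → q
c(2): 21·2+14=56≡4 → e
b(1): 21·1+14=35≡9 → j
s(18): 21·18+14=392≡2 → c
w(22): 21·22+14=476≡8 → i
n(13): 21·13+14=287≡1 → b
b(1): 21·1+14=35≡9 → j
c(2): 21·2+14=56≡4 → e
p(15): 21·15+14=329≡17 → r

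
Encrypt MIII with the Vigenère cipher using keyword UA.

Repeat the key across the message: UAUA
M(12)+U(20): 32≡6 → G
I(8)+A(0): 8 → I
I(8)+U(20): 28≡2 → C
I(8)+A(0): 8 → I

GICI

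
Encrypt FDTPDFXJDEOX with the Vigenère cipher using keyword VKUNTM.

Repeat the key across the message: VKUNTMVKUNTM
F(5)+V(21): 26≡0 → A
D(3)+K(10): 13 → N
T(19)+U(20): 39≡13 → N
P(15)+N(13): 28≡2 → C
D(3)+T(19): 22 → W
F(5)+M(12): 17 → R
X(23)+V(21): 44≡18 → S
J(9)+K(10): 19 → T
D(3)+U(20): 23 → X
E(4)+N(13): 17 → R
O(14)+T(19): 33≡7 → H
X(23)+M(12): 35≡9 → J

ANNCWRSTXRHJ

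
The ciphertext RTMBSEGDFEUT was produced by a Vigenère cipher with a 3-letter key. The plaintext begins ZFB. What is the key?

Subtract each crib letter from the matching ciphertext letter (mod 26):
R(17)−Z(25)=-8≡18 → S
T(19)−F(5)=14 → O
M(12)−B(1)=11 → L

SOL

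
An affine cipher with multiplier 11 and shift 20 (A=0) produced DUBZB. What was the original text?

PADRD

The inverse of 11 mod 26 is 19, since 11·19=209≡1. Apply D(y)=19·(y−20) mod 26:
D(3): 19·(3−20)=-323≡15 → P
U(20): 19·(20−20)=0 → A
B(1): 19·(1−20)=-361≡3 → D
Z(25): 19·(25−20)=95≡17 → R
B(1): 19·(1−20)=-361≡3 → D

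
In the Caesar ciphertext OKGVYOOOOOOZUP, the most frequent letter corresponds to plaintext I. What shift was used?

The most frequent ciphertext letter is O (appears 7 times).
O is position 14; I is position 8.
Shift = 6.

6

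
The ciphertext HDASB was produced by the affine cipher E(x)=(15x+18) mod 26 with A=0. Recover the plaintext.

The inverse of 15 mod 26 is 7, since 15·7=105≡1. Apply D(y)=7·(y−18) mod 26:
H(7): 7·(7−18)=-77≡1 → B
D(3): 7·(3−18)=-105≡25 → Z
A(0): 7·(0−18)=-126≡4 → E
S(18): 7·(18−18)=0 → A
B(1): 7·(1−18)=-119≡11 → L

BZEAL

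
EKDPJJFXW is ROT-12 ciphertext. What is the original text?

SYRDXXTLK

E(4): 4−12=-8≡18 → S
K(10): 10−12=-2≡24 → Y
D(3): 3−12=-9≡17 → R
P(15): 15−12=3 → D
J(9): 9−12=-3≡23 → X
J(9): 9−12=-3≡23 → X
F(5): 5−12=-7≡19 → T
X(23): 23−12=11 → L
W(22): 22−12=10 → K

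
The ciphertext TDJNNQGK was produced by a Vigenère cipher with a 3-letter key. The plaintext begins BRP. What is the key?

SMU

Subtract each crib letter from the matching ciphertext letter (mod 26):
T(19)−B(1)=18 → S
D(3)−R(17)=-14≡12 → M
J(9)−P(15)=-6≡20 → U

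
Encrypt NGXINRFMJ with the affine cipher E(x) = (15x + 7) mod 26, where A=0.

UTOXUCEFM

N(13): 15·13+7=202≡20 → U
G(6): 15·6+7=97≡19 → T
X(23): 15·23+7=352≡14 → O
I(8): 15·8+7=127≡23 → X
N(13): 15·13+7=202≡20 → U
R(17): 15·17+7=262≡2 → C
F(5): 15·5+7=82≡4 → E
M(12): 15·12+7=187≡5 → F
J(9): 15·9+7=142≡12 → M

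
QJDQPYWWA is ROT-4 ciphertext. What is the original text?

MFZMLUSSW

Q(16): 16−4=12 → M
J(9): 9−4=5 → F
D(3): 3−4=-1≡25 → Z
Q(16): 16−4=12 → M
P(15): 15−4=11 → L
Y(24): 24−4=20 → U
W(22): 22−4=18 → S
W(22): 22−4=18 → S
A(0): 0−4=-4≡22 → W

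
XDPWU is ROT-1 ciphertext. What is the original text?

X(23): 23−1=22 → W
D(3): 3−1=2 → C
P(15): 15−1=14 → O
W(22): 22−1=21 → V
U(20): 20−1=19 → T

WCOVT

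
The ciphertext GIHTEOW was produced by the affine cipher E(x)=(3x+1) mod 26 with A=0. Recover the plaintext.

The inverse of 3 mod 26 is 9, since 3·9=27≡1. Apply D(y)=9·(y−1) mod 26:
G(6): 9·(6−1)=45≡19 → T
I(8): 9·(8−1)=63≡11 → L
H(7): 9·(7−1)=54≡2 → C
T(19): 9·(19−1)=162≡6 → G
E(4): 9·(4−1)=27≡1 → B
O(14): 9·(14−1)=117≡13 → N
W(22): 9·(22−1)=189≡7 → H

TLCGBNH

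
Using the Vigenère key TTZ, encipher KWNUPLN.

DPMNIKG

Repeat the key across the message: TTZTTZT
K(10)+T(19): 29≡3 → D
W(22)+T(19): 41≡15 → P
N(13)+Z(25): 38≡12 → M
U(20)+T(19): 39≡13 → N
P(15)+T(19): 34≡8 → I
L(11)+Z(25): 36≡10 → K
N(13)+T(19): 32≡6 → G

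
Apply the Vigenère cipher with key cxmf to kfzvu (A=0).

Repeat the key across the message: cxmfc
k(10)+c(2): 12 → m
f(5)+x(23): 28≡2 → c
z(25)+m(12): 37≡11 → l
v(21)+f(5): 26≡0 → a
u(20)+c(2): 22 → w

mclaw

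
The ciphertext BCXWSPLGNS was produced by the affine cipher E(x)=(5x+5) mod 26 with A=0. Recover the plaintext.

UPOTNCWVMN

The inverse of 5 mod 26 is 21, since 5·21=105≡1. Apply D(y)=21·(y−5) mod 26:
B(1): 21·(1−5)=-84≡20 → U
C(2): 21·(2−5)=-63≡15 → P
X(23): 21·(23−5)=378≡14 → O
W(22): 21·(22−5)=357≡19 → T
S(18): 21·(18−5)=273≡13 → N
P(15): 21·(15−5)=210≡2 → C
L(11): 21·(11−5)=126≡22 → W
G(6): 21·(6−5)=21 → V
N(13): 21·(13−5)=168≡12 → M
S(18): 21·(18−5)=273≡13 → N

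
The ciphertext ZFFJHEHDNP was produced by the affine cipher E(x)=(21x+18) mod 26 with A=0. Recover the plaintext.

JNNHXIXDBL

The inverse of 21 mod 26 is 5, since 21·5=105≡1. Apply D(y)=5·(y−18) mod 26:
Z(25): 5·(25−18)=35≡9 → J
F(5): 5·(5−18)=-65≡13 → N
F(5): 5·(5−18)=-65≡13 → N
J(9): 5·(9−18)=-45≡7 → H
H(7): 5·(7−18)=-55≡23 → X
E(4): 5·(4−18)=-70≡8 → I
H(7): 5·(7−18)=-55≡23 → X
D(3): 5·(3−18)=-75≡3 → D
N(13): 5·(13−18)=-25≡1 → B
P(15): 5·(15−18)=-15≡11 → L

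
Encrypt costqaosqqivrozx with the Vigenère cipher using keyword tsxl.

vgpejsldjifgkgwi

Repeat the key across the message: tsxltsxltsxltsxl
c(2)+t(19): 21 → v
o(14)+s(18): 32≡6 → g
s(18)+x(23): 41≡15 → p
t(19)+l(11): 30≡4 → e
q(16)+t(19): 35≡9 → j
a(0)+s(18): 18 → s
o(14)+x(23): 37≡11 → l
s(18)+l(11): 29≡3 → d
q(16)+t(19): 35≡9 → j
q(16)+s(18): 34≡8 → i
i(8)+x(23): 31≡5 → f
v(21)+l(11): 32≡6 → g
r(17)+t(19): 36≡10 → k
o(14)+s(18): 32≡6 → g
z(25)+x(23): 48≡22 → w
x(23)+l(11): 34≡8 → i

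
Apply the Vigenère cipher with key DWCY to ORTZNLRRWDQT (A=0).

Repeat the key across the message: DWCYDWCYDWCY
O(14)+D(3): 17 → R
R(17)+W(22): 39≡13 → N
T(19)+C(2): 21 → V
Z(25)+Y(24): 49≡23 → X
N(13)+D(3): 16 → Q
L(11)+W(22): 33≡7 → H
R(17)+C(2): 19 → T
R(17)+Y(24): 41≡15 → P
W(22)+D(3): 25 → Z
D(3)+W(22): 25 → Z
Q(16)+C(2): 18 → S
T(19)+Y(24): 43≡17 → R

RNVXQHTPZZSR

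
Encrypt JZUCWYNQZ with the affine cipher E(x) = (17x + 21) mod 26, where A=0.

SEXDFNIHE

J(9): 17·9+21=174≡18 → S
Z(25): 17·25+21=446≡4 → E
U(20): 17·20+21=361≡23 → X
C(2): 17·2+21=55≡3 → D
W(22): 17·22+21=395≡5 → F
Y(24): 17·24+21=429≡13 → N
N(13): 17·13+21=242≡8 → I
Q(16): 17·16+21=293≡7 → H
Z(25): 17·25+21=446≡4 → E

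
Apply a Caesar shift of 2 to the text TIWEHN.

T(19): 19+2=21 → V
I(8): 8+2=10 → K
W(22): 22+2=24 → Y
E(4): 4+2=6 → G
H(7): 7+2=9 → J
N(13): 13+2=15 → P

VKYGJP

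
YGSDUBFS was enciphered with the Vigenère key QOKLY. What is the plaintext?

Repeat the key across the ciphertext: QOKLYQOK
Y(24)−Q(16): 8 → I
G(6)−O(14): -8≡18 → S
S(18)−K(10): 8 → I
D(3)−L(11): -8≡18 → S
U(20)−Y(24): -4≡22 → W
B(1)−Q(16): -15≡11 → L
F(5)−O(14): -9≡17 → R
S(18)−K(10): 8 → I

ISISWLRI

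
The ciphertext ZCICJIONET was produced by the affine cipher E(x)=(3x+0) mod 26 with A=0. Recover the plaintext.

RSUSDUWNKP

The inverse of 3 mod 26 is 9, since 3·9=27≡1. Apply D(y)=9·(y−0) mod 26:
Z(25): 9·(25−0)=225≡17 → R
C(2): 9·(2−0)=18 → S
I(8): 9·(8−0)=72≡20 → U
C(2): 9·(2−0)=18 → S
J(9): 9·(9−0)=81≡3 → D
I(8): 9·(8−0)=72≡20 → U
O(14): 9·(14−0)=126≡22 → W
N(13): 9·(13−0)=117≡13 → N
E(4): 9·(4−0)=36≡10 → K
T(19): 9·(19−0)=171≡15 → P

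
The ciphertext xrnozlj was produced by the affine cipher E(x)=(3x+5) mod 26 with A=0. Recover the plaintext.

The inverse of 3 mod 26 is 9, since 3·9=27≡1. Apply D(y)=9·(y−5) mod 26:
x(23): 9·(23−5)=162≡6 → g
r(17): 9·(17−5)=108≡4 → e
n(13): 9·(13−5)=72≡20 → u
o(14): 9·(14−5)=81≡3 → d
z(25): 9·(25−5)=180≡24 → y
l(11): 9·(11−5)=54≡2 → c
j(9): 9·(9−5)=36≡10 → k

geudyck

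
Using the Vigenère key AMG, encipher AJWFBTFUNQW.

AVCFNZFGTQI

Repeat the key across the message: AMGAMGAMGAM
A(0)+A(0): 0 → A
J(9)+M(12): 21 → V
W(22)+G(6): 28≡2 → C
F(5)+A(0): 5 → F
B(1)+M(12): 13 → N
T(19)+G(6): 25 → Z
F(5)+A(0): 5 → F
U(20)+M(12): 32≡6 → G
N(13)+G(6): 19 → T
Q(16)+A(0): 16 → Q
W(22)+M(12): 34≡8 → I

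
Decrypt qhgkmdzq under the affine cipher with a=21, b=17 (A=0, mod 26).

vcxrbiov

The inverse of 21 mod 26 is 5, since 21·5=105≡1. Apply D(y)=5·(y−17) mod 26:
q(16): 5·(16−17)=-5≡21 → v
h(7): 5·(7−17)=-50≡2 → c
g(6): 5·(6−17)=-55≡23 → x
k(10): 5·(10−17)=-35≡17 → r
m(12): 5·(12−17)=-25≡1 → b
d(3): 5·(3−17)=-70≡8 → i
z(25): 5·(25−17)=40≡14 → o
q(16): 5·(16−17)=-5≡21 → v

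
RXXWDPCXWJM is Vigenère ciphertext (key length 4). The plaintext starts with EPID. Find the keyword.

Subtract each crib letter from the matching ciphertext letter (mod 26):
R(17)−E(4)=13 → N
X(23)−P(15)=8 → I
X(23)−I(8)=15 → P
W(22)−D(3)=19 → T

NIPT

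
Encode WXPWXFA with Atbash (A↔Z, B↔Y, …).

DCKDCUZ

W(22) → D(3)
X(23) → C(2)
P(15) → K(10)
W(22) → D(3)
X(23) → C(2)
F(5) → U(20)
A(0) → Z(25)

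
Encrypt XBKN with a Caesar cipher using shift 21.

SWFI

X(23): 23+21=44≡18 → S
B(1): 1+21=22 → W
K(10): 10+21=31≡5 → F
N(13): 13+21=34≡8 → I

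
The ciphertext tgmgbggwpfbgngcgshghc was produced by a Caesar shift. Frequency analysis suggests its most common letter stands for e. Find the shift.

2

The most frequent ciphertext letter is g (appears 8 times).
g is position 6; e is position 4.
Shift = 2.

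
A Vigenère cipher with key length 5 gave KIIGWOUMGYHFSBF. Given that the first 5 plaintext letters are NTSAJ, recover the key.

Subtract each crib letter from the matching ciphertext letter (mod 26):
K(10)−N(13)=-3≡23 → X
I(8)−T(19)=-11≡15 → P
I(8)−S(18)=-10≡16 → Q
G(6)−A(0)=6 → G
W(22)−J(9)=13 → N

XPQGN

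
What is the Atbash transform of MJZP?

M(12) → N(13)
J(9) → Q(16)
Z(25) → A(0)
P(15) → K(10)

NQAK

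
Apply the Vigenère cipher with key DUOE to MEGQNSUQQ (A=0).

PYUUQMIUT

Repeat the key across the message: DUOEDUOED
M(12)+D(3): 15 → P
E(4)+U(20): 24 → Y
G(6)+O(14): 20 → U
Q(16)+E(4): 20 → U
N(13)+D(3): 16 → Q
S(18)+U(20): 38≡12 → M
U(20)+O(14): 34≡8 → I
Q(16)+E(4): 20 → U
Q(16)+D(3): 19 → T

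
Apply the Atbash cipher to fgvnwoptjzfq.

f(5) → u(20)
g(6) → t(19)
v(21) → e(4)
n(13) → m(12)
w(22) → d(3)
o(14) → l(11)
p(15) → k(10)
t(19) → g(6)
j(9) → q(16)
z(25) → a(0)
f(5) → u(20)
q(16) → j(9)

utemdlkgqauj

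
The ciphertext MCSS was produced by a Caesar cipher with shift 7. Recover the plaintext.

FVLL

M(12): 12−7=5 → F
C(2): 2−7=-5≡21 → V
S(18): 18−7=11 → L
S(18): 18−7=11 → L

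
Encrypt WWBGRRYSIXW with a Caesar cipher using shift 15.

W(22): 22+15=37≡11 → L
W(22): 22+15=37≡11 → L
B(1): 1+15=16 → Q
G(6): 6+15=21 → V
R(17): 17+15=32≡6 → G
R(17): 17+15=32≡6 → G
Y(24): 24+15=39≡13 → N
S(18): 18+15=33≡7 → H
I(8): 8+15=23 → X
X(23): 23+15=38≡12 → M
W(22): 22+15=37≡11 → L

LLQVGGNHXML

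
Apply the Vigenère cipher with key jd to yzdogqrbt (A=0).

Repeat the key across the message: jdjdjdjdj
y(24)+j(9): 33≡7 → h
z(25)+d(3): 28≡2 → c
d(3)+j(9): 12 → m
o(14)+d(3): 17 → r
g(6)+j(9): 15 → p
q(16)+d(3): 19 → t
r(17)+j(9): 26≡0 → a
b(1)+d(3): 4 → e
t(19)+j(9): 28≡2 → c

hcmrptaec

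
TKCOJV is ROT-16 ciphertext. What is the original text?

T(19): 19−16=3 → D
K(10): 10−16=-6≡20 → U
C(2): 2−16=-14≡12 → M
O(14): 14−16=-2≡24 → Y
J(9): 9−16=-7≡19 → T
V(21): 21−16=5 → F

DUMYTF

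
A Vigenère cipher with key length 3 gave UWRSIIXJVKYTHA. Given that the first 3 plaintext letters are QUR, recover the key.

Subtract each crib letter from the matching ciphertext letter (mod 26):
U(20)−Q(16)=4 → E
W(22)−U(20)=2 → C
R(17)−R(17)=0 → A

ECA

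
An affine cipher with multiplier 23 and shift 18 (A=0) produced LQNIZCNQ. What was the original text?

LSTMPOTS

The inverse of 23 mod 26 is 17, since 23·17=391≡1. Apply D(y)=17·(y−18) mod 26:
L(11): 17·(11−18)=-119≡11 → L
Q(16): 17·(16−18)=-34≡18 → S
N(13): 17·(13−18)=-85≡19 → T
I(8): 17·(8−18)=-170≡12 → M
Z(25): 17·(25−18)=119≡15 → P
C(2): 17·(2−18)=-272≡14 → O
N(13): 17·(13−18)=-85≡19 → T
Q(16): 17·(16−18)=-34≡18 → S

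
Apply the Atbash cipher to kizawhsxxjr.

k(10) → p(15)
i(8) → r(17)
z(25) → a(0)
a(0) → z(25)
w(22) → d(3)
h(7) → s(18)
s(18) → h(7)
x(23) → c(2)
x(23) → c(2)
j(9) → q(16)
r(17) → i(8)

prazdshccqi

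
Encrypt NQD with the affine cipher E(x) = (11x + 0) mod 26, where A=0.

NUH

N(13): 11·13+0=143≡13 → N
Q(16): 11·16+0=176≡20 → U
D(3): 11·3+0=33≡7 → H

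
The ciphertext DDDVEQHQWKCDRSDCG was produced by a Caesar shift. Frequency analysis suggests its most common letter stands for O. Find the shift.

15

The most frequent ciphertext letter is D (appears 5 times).
D is position 3; O is position 14.
Shift = -11≡15.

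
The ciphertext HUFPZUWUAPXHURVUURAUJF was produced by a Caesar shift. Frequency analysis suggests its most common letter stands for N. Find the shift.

7

The most frequent ciphertext letter is U (appears 7 times).
U is position 20; N is position 13.
Shift = 7.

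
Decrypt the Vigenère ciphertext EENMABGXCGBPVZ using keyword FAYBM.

Repeat the key across the ciphertext: FAYBMFAYBMFAYB
E(4)−F(5): -1≡25 → Z
E(4)−A(0): 4 → E
N(13)−Y(24): -11≡15 → P
M(12)−B(1): 11 → L
A(0)−M(12): -12≡14 → O
B(1)−F(5): -4≡22 → W
G(6)−A(0): 6 → G
X(23)−Y(24): -1≡25 → Z
C(2)−B(1): 1 → B
G(6)−M(12): -6≡20 → U
B(1)−F(5): -4≡22 → W
P(15)−A(0): 15 → P
V(21)−Y(24): -3≡23 → X
Z(25)−B(1): 24 → Y

ZEPLOWGZBUWPXY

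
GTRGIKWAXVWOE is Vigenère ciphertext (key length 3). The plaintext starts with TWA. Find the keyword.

Subtract each crib letter from the matching ciphertext letter (mod 26):
G(6)−T(19)=-13≡13 → N
T(19)−W(22)=-3≡23 → X
R(17)−A(0)=17 → R

NXR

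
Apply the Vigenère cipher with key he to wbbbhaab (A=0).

Repeat the key across the message: hehehehe
w(22)+h(7): 29≡3 → d
b(1)+e(4): 5 → f
b(1)+h(7): 8 → i
b(1)+e(4): 5 → f
h(7)+h(7): 14 → o
a(0)+e(4): 4 → e
a(0)+h(7): 7 → h
b(1)+e(4): 5 → f

dfifoehf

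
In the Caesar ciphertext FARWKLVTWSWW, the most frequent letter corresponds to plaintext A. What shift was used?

The most frequent ciphertext letter is W (appears 4 times).
W is position 22; A is position 0.
Shift = 22.

22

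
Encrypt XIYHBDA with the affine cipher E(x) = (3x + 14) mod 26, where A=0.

FMIJRXO

X(23): 3·23+14=83≡5 → F
I(8): 3·8+14=38≡12 → M
Y(24): 3·24+14=86≡8 → I
H(7): 3·7+14=35≡9 → J
B(1): 3·1+14=17 → R
D(3): 3·3+14=23 → X
A(0): 3·0+14=14 → O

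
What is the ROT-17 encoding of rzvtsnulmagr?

iqmkjelcdrxi

r(17): 17+17=34≡8 → i
z(25): 25+17=42≡16 → q
v(21): 21+17=38≡12 → m
t(19): 19+17=36≡10 → k
s(18): 18+17=35≡9 → j
n(13): 13+17=30≡4 → e
u(20): 20+17=37≡11 → l
l(11): 11+17=28≡2 → c
m(12): 12+17=29≡3 → d
a(0): 0+17=17 → r
g(6): 6+17=23 → x
r(17): 17+17=34≡8 → i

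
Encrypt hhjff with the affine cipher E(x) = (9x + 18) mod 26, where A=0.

h(7): 9·7+18=81≡3 → d
h(7): 9·7+18=81≡3 → d
j(9): 9·9+18=99≡21 → v
f(5): 9·5+18=63≡11 → l
f(5): 9·5+18=63≡11 → l

ddvll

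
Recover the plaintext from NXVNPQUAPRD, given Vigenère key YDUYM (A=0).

PUBPDSRGRFF

Repeat the key across the ciphertext: YDUYMYDUYMY
N(13)−Y(24): -11≡15 → P
X(23)−D(3): 20 → U
V(21)−U(20): 1 → B
N(13)−Y(24): -11≡15 → P
P(15)−M(12): 3 → D
Q(16)−Y(24): -8≡18 → S
U(20)−D(3): 17 → R
A(0)−U(20): -20≡6 → G
P(15)−Y(24): -9≡17 → R
R(17)−M(12): 5 → F
D(3)−Y(24): -21≡5 → F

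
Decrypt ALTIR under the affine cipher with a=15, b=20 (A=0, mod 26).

QPTUF

The inverse of 15 mod 26 is 7, since 15·7=105≡1. Apply D(y)=7·(y−20) mod 26:
A(0): 7·(0−20)=-140≡16 → Q
L(11): 7·(11−20)=-63≡15 → P
T(19): 7·(19−20)=-7≡19 → T
I(8): 7·(8−20)=-84≡20 → U
R(17): 7·(17−20)=-21≡5 → F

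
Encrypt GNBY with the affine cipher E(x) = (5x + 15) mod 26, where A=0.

G(6): 5·6+15=45≡19 → T
N(13): 5·13+15=80≡2 → C
B(1): 5·1+15=20 → U
Y(24): 5·24+15=135≡5 → F

TCUF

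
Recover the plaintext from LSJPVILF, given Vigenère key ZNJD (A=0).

Repeat the key across the ciphertext: ZNJDZNJD
L(11)−Z(25): -14≡12 → M
S(18)−N(13): 5 → F
J(9)−J(9): 0 → A
P(15)−D(3): 12 → M
V(21)−Z(25): -4≡22 → W
I(8)−N(13): -5≡21 → V
L(11)−J(9): 2 → C
F(5)−D(3): 2 → C

MFAMWVCC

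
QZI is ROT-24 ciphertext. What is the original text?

SBK

Q(16): 16−24=-8≡18 → S
Z(25): 25−24=1 → B
I(8): 8−24=-16≡10 → K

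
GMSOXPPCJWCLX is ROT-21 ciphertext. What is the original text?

G(6): 6−21=-15≡11 → L
M(12): 12−21=-9≡17 → R
S(18): 18−21=-3≡23 → X
O(14): 14−21=-7≡19 → T
X(23): 23−21=2 → C
P(15): 15−21=-6≡20 → U
P(15): 15−21=-6≡20 → U
C(2): 2−21=-19≡7 → H
J(9): 9−21=-12≡14 → O
W(22): 22−21=1 → B
C(2): 2−21=-19≡7 → H
L(11): 11−21=-10≡16 → Q
X(23): 23−21=2 → C

LRXTCUUHOBHQC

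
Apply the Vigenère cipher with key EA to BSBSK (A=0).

Repeat the key across the message: EAEAE
B(1)+E(4): 5 → F
S(18)+A(0): 18 → S
B(1)+E(4): 5 → F
S(18)+A(0): 18 → S
K(10)+E(4): 14 → O

FSFSO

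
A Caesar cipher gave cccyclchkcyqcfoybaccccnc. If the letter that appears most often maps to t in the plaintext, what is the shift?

9

The most frequent ciphertext letter is c (appears 12 times).
c is position 2; t is position 19.
Shift = -17≡9.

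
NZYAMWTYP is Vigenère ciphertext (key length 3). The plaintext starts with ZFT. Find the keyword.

OUF

Subtract each crib letter from the matching ciphertext letter (mod 26):
N(13)−Z(25)=-12≡14 → O
Z(25)−F(5)=20 → U
Y(24)−T(19)=5 → F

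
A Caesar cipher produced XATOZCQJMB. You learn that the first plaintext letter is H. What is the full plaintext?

HKDYJMATWL

From the crib: X(23)−H(7)=16, so the shift is 16.
Subtract 16 from each ciphertext letter:
X(23): 23−16=7 → H
A(0): 0−16=-16≡10 → K
T(19): 19−16=3 → D
O(14): 14−16=-2≡24 → Y
Z(25): 25−16=9 → J
C(2): 2−16=-14≡12 → M
Q(16): 16−16=0 → A
J(9): 9−16=-7≡19 → T
M(12): 12−16=-4≡22 → W
B(1): 1−16=-15≡11 → L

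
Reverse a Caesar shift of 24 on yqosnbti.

y(24): 24−24=0 → a
q(16): 16−24=-8≡18 → s
o(14): 14−24=-10≡16 → q
s(18): 18−24=-6≡20 → u
n(13): 13−24=-11≡15 → p
b(1): 1−24=-23≡3 → d
t(19): 19−24=-5≡21 → v
i(8): 8−24=-16≡10 → k

asqupdvk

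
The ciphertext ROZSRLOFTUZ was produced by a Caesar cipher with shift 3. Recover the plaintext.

R(17): 17−3=14 → O
O(14): 14−3=11 → L
Z(25): 25−3=22 → W
S(18): 18−3=15 → P
R(17): 17−3=14 → O
L(11): 11−3=8 → I
O(14): 14−3=11 → L
F(5): 5−3=2 → C
T(19): 19−3=16 → Q
U(20): 20−3=17 → R
Z(25): 25−3=22 → W

OLWPOILCQRW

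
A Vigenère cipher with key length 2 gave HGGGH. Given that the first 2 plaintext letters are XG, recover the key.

KA

Subtract each crib letter from the matching ciphertext letter (mod 26):
H(7)−X(23)=-16≡10 → K
G(6)−G(6)=0 → A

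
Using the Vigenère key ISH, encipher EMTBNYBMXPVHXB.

Repeat the key across the message: ISHISHISHISHIS
E(4)+I(8): 12 → M
M(12)+S(18): 30≡4 → E
T(19)+H(7): 26≡0 → A
B(1)+I(8): 9 → J
N(13)+S(18): 31≡5 → F
Y(24)+H(7): 31≡5 → F
B(1)+I(8): 9 → J
M(12)+S(18): 30≡4 → E
X(23)+H(7): 30≡4 → E
P(15)+I(8): 23 → X
V(21)+S(18): 39≡13 → N
H(7)+H(7): 14 → O
X(23)+I(8): 31≡5 → F
B(1)+S(18): 19 → T

MEAJFFJEEXNOFT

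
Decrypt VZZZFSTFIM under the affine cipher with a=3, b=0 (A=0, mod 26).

HRRRTGPTUE

The inverse of 3 mod 26 is 9, since 3·9=27≡1. Apply D(y)=9·(y−0) mod 26:
V(21): 9·(21−0)=189≡7 → H
Z(25): 9·(25−0)=225≡17 → R
Z(25): 9·(25−0)=225≡17 → R
Z(25): 9·(25−0)=225≡17 → R
F(5): 9·(5−0)=45≡19 → T
S(18): 9·(18−0)=162≡6 → G
T(19): 9·(19−0)=171≡15 → P
F(5): 9·(5−0)=45≡19 → T
I(8): 9·(8−0)=72≡20 → U
M(12): 9·(12−0)=108≡4 → E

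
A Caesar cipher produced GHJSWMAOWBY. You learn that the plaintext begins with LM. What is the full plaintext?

From the crib: G(6)−L(11)=-5≡21, so the shift is 21.
Subtract 21 from each ciphertext letter:
G(6): 6−21=-15≡11 → L
H(7): 7−21=-14≡12 → M
J(9): 9−21=-12≡14 → O
S(18): 18−21=-3≡23 → X
W(22): 22−21=1 → B
M(12): 12−21=-9≡17 → R
A(0): 0−21=-21≡5 → F
O(14): 14−21=-7≡19 → T
W(22): 22−21=1 → B
B(1): 1−21=-20≡6 → G
Y(24): 24−21=3 → D

LMOXBRFTBGD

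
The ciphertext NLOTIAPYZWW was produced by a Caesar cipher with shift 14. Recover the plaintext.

N(13): 13−14=-1≡25 → Z
L(11): 11−14=-3≡23 → X
O(14): 14−14=0 → A
T(19): 19−14=5 → F
I(8): 8−14=-6≡20 → U
A(0): 0−14=-14≡12 → M
P(15): 15−14=1 → B
Y(24): 24−14=10 → K
Z(25): 25−14=11 → L
W(22): 22−14=8 → I
W(22): 22−14=8 → I

ZXAFUMBKLII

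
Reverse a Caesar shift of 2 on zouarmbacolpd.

xmsypkzyamjnb

z(25): 25−2=23 → x
o(14): 14−2=12 → m
u(20): 20−2=18 → s
a(0): 0−2=-2≡24 → y
r(17): 17−2=15 → p
m(12): 12−2=10 → k
b(1): 1−2=-1≡25 → z
a(0): 0−2=-2≡24 → y
c(2): 2−2=0 → a
o(14): 14−2=12 → m
l(11): 11−2=9 → j
p(15): 15−2=13 → n
d(3): 3−2=1 → b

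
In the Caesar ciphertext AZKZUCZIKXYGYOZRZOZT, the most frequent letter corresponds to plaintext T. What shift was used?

6

The most frequent ciphertext letter is Z (appears 6 times).
Z is position 25; T is position 19.
Shift = 6.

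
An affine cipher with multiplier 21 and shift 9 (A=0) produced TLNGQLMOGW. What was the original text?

The inverse of 21 mod 26 is 5, since 21·5=105≡1. Apply D(y)=5·(y−9) mod 26:
T(19): 5·(19−9)=50≡24 → Y
L(11): 5·(11−9)=10 → K
N(13): 5·(13−9)=20 → U
G(6): 5·(6−9)=-15≡11 → L
Q(16): 5·(16−9)=35≡9 → J
L(11): 5·(11−9)=10 → K
M(12): 5·(12−9)=15 → P
O(14): 5·(14−9)=25 → Z
G(6): 5·(6−9)=-15≡11 → L
W(22): 5·(22−9)=65≡13 → N

YKULJKPZLN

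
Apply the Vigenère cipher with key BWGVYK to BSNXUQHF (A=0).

COTSSAIB

Repeat the key across the message: BWGVYKBW
B(1)+B(1): 2 → C
S(18)+W(22): 40≡14 → O
N(13)+G(6): 19 → T
X(23)+V(21): 44≡18 → S
U(20)+Y(24): 44≡18 → S
Q(16)+K(10): 26≡0 → A
H(7)+B(1): 8 → I
F(5)+W(22): 27≡1 → B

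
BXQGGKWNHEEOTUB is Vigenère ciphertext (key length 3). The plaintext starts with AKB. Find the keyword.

Subtract each crib letter from the matching ciphertext letter (mod 26):
B(1)−A(0)=1 → B
X(23)−K(10)=13 → N
Q(16)−B(1)=15 → P

BNP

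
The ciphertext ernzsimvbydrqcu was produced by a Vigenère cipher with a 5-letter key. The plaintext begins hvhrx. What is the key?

Subtract each crib letter from the matching ciphertext letter (mod 26):
e(4)−h(7)=-3≡23 → x
r(17)−v(21)=-4≡22 → w
n(13)−h(7)=6 → g
z(25)−r(17)=8 → i
s(18)−x(23)=-5≡21 → v

xwgiv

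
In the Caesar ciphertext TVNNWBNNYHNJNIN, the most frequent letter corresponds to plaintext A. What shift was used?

The most frequent ciphertext letter is N (appears 7 times).
N is position 13; A is position 0.
Shift = 13.

13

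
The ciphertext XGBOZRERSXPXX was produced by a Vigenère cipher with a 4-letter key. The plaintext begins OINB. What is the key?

JYON

Subtract each crib letter from the matching ciphertext letter (mod 26):
X(23)−O(14)=9 → J
G(6)−I(8)=-2≡24 → Y
B(1)−N(13)=-12≡14 → O
O(14)−B(1)=13 → N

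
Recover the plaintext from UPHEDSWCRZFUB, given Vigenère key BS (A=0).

Repeat the key across the ciphertext: BSBSBSBSBSBSB
U(20)−B(1): 19 → T
P(15)−S(18): -3≡23 → X
H(7)−B(1): 6 → G
E(4)−S(18): -14≡12 → M
D(3)−B(1): 2 → C
S(18)−S(18): 0 → A
W(22)−B(1): 21 → V
C(2)−S(18): -16≡10 → K
R(17)−B(1): 16 → Q
Z(25)−S(18): 7 → H
F(5)−B(1): 4 → E
U(20)−S(18): 2 → C
B(1)−B(1): 0 → A

TXGMCAVKQHECA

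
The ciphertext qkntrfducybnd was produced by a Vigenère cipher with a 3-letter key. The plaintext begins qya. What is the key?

amn

Subtract each crib letter from the matching ciphertext letter (mod 26):
q(16)−q(16)=0 → a
k(10)−y(24)=-14≡12 → m
n(13)−a(0)=13 → n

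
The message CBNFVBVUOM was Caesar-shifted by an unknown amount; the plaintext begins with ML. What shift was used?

16

From the crib: C(2)−M(12)=-10≡16, so the shift is 16.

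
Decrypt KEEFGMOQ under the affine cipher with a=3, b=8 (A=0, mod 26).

The inverse of 3 mod 26 is 9, since 3·9=27≡1. Apply D(y)=9·(y−8) mod 26:
K(10): 9·(10−8)=18 → S
E(4): 9·(4−8)=-36≡16 → Q
E(4): 9·(4−8)=-36≡16 → Q
F(5): 9·(5−8)=-27≡25 → Z
G(6): 9·(6−8)=-18≡8 → I
M(12): 9·(12−8)=36≡10 → K
O(14): 9·(14−8)=54≡2 → C
Q(16): 9·(16−8)=72≡20 → U

SQQZIKCU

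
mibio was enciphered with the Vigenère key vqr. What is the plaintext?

rskny

Repeat the key across the ciphertext: vqrvq
m(12)−v(21): -9≡17 → r
i(8)−q(16): -8≡18 → s
b(1)−r(17): -16≡10 → k
i(8)−v(21): -13≡13 → n
o(14)−q(16): -2≡24 → y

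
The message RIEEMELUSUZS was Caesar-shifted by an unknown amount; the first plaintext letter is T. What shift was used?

24

From the crib: R(17)−T(19)=-2≡24, so the shift is 24.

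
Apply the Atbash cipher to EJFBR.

VQUYI

E(4) → V(21)
J(9) → Q(16)
F(5) → U(20)
B(1) → Y(24)
R(17) → I(8)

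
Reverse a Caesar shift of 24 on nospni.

pqurpk

n(13): 13−24=-11≡15 → p
o(14): 14−24=-10≡16 → q
s(18): 18−24=-6≡20 → u
p(15): 15−24=-9≡17 → r
n(13): 13−24=-11≡15 → p
i(8): 8−24=-16≡10 → k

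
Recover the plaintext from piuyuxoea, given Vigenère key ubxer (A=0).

Repeat the key across the ciphertext: ubxerubxe
p(15)−u(20): -5≡21 → v
i(8)−b(1): 7 → h
u(20)−x(23): -3≡23 → x
y(24)−e(4): 20 → u
u(20)−r(17): 3 → d
x(23)−u(20): 3 → d
o(14)−b(1): 13 → n
e(4)−x(23): -19≡7 → h
a(0)−e(4): -4≡22 → w

vhxuddnhw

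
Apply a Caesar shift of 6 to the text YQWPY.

EWCVE

Y(24): 24+6=30≡4 → E
Q(16): 16+6=22 → W
W(22): 22+6=28≡2 → C
P(15): 15+6=21 → V
Y(24): 24+6=30≡4 → E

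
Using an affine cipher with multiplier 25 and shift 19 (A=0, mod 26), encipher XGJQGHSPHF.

WNKDNMBEMO

X(23): 25·23+19=594≡22 → W
G(6): 25·6+19=169≡13 → N
J(9): 25·9+19=244≡10 → K
Q(16): 25·16+19=419≡3 → D
G(6): 25·6+19=169≡13 → N
H(7): 25·7+19=194≡12 → M
S(18): 25·18+19=469≡1 → B
P(15): 25·15+19=394≡4 → E
H(7): 25·7+19=194≡12 → M
F(5): 25·5+19=144≡14 → O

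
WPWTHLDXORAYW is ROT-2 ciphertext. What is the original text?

UNURFJBVMPYWU

W(22): 22−2=20 → U
P(15): 15−2=13 → N
W(22): 22−2=20 → U
T(19): 19−2=17 → R
H(7): 7−2=5 → F
L(11): 11−2=9 → J
D(3): 3−2=1 → B
X(23): 23−2=21 → V
O(14): 14−2=12 → M
R(17): 17−2=15 → P
A(0): 0−2=-2≡24 → Y
Y(24): 24−2=22 → W
W(22): 22−2=20 → U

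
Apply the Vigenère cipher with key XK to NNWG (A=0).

KXTQ

Repeat the key across the message: XKXK
N(13)+X(23): 36≡10 → K
N(13)+K(10): 23 → X
W(22)+X(23): 45≡19 → T
G(6)+K(10): 16 → Q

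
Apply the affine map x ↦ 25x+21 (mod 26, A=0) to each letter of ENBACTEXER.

RIUVTCRYRE

E(4): 25·4+21=121≡17 → R
N(13): 25·13+21=346≡8 → I
B(1): 25·1+21=46≡20 → U
A(0): 25·0+21=21 → V
C(2): 25·2+21=71≡19 → T
T(19): 25·19+21=496≡2 → C
E(4): 25·4+21=121≡17 → R
X(23): 25·23+21=596≡24 → Y
E(4): 25·4+21=121≡17 → R
R(17): 25·17+21=446≡4 → E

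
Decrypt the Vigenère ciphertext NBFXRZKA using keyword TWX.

Repeat the key across the ciphertext: TWXTWXTW
N(13)−T(19): -6≡20 → U
B(1)−W(22): -21≡5 → F
F(5)−X(23): -18≡8 → I
X(23)−T(19): 4 → E
R(17)−W(22): -5≡21 → V
Z(25)−X(23): 2 → C
K(10)−T(19): -9≡17 → R
A(0)−W(22): -22≡4 → E

UFIEVCRE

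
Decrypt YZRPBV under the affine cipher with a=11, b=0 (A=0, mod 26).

OHLZTJ

The inverse of 11 mod 26 is 19, since 11·19=209≡1. Apply D(y)=19·(y−0) mod 26:
Y(24): 19·(24−0)=456≡14 → O
Z(25): 19·(25−0)=475≡7 → H
R(17): 19·(17−0)=323≡11 → L
P(15): 19·(15−0)=285≡25 → Z
B(1): 19·(1−0)=19 → T
V(21): 19·(21−0)=399≡9 → J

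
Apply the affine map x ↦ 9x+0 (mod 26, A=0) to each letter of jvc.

j(9): 9·9+0=81≡3 → d
v(21): 9·21+0=189≡7 → h
c(2): 9·2+0=18 → s

dhs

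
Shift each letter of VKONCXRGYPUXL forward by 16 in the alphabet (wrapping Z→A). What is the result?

V(21): 21+16=37≡11 → L
K(10): 10+16=26≡0 → A
O(14): 14+16=30≡4 → E
N(13): 13+16=29≡3 → D
C(2): 2+16=18 → S
X(23): 23+16=39≡13 → N
R(17): 17+16=33≡7 → H
G(6): 6+16=22 → W
Y(24): 24+16=40≡14 → O
P(15): 15+16=31≡5 → F
U(20): 20+16=36≡10 → K
X(23): 23+16=39≡13 → N
L(11): 11+16=27≡1 → B

LAEDSNHWOFKNB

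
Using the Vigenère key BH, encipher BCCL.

Repeat the key across the message: BHBH
B(1)+B(1): 2 → C
C(2)+H(7): 9 → J
C(2)+B(1): 3 → D
L(11)+H(7): 18 → S

CJDS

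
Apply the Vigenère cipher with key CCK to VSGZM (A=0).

XUQBO

Repeat the key across the message: CCKCC
V(21)+C(2): 23 → X
S(18)+C(2): 20 → U
G(6)+K(10): 16 → Q
Z(25)+C(2): 27≡1 → B
M(12)+C(2): 14 → O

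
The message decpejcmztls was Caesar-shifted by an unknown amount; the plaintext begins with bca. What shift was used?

2

From the crib: d(3)−b(1)=2, so the shift is 2.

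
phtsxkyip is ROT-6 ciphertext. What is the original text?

p(15): 15−6=9 → j
h(7): 7−6=1 → b
t(19): 19−6=13 → n
s(18): 18−6=12 → m
x(23): 23−6=17 → r
k(10): 10−6=4 → e
y(24): 24−6=18 → s
i(8): 8−6=2 → c
p(15): 15−6=9 → j

jbnmrescj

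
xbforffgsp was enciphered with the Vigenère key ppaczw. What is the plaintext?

Repeat the key across the ciphertext: ppaczwppac
x(23)−p(15): 8 → i
b(1)−p(15): -14≡12 → m
f(5)−a(0): 5 → f
o(14)−c(2): 12 → m
r(17)−z(25): -8≡18 → s
f(5)−w(22): -17≡9 → j
f(5)−p(15): -10≡16 → q
g(6)−p(15): -9≡17 → r
s(18)−a(0): 18 → s
p(15)−c(2): 13 → n

imfmsjqrsn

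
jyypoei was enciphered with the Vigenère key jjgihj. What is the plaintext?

apshhvz

Repeat the key across the ciphertext: jjgihjj
j(9)−j(9): 0 → a
y(24)−j(9): 15 → p
y(24)−g(6): 18 → s
p(15)−i(8): 7 → h
o(14)−h(7): 7 → h
e(4)−j(9): -5≡21 → v
i(8)−j(9): -1≡25 → z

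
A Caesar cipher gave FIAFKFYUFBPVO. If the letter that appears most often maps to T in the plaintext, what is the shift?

12

The most frequent ciphertext letter is F (appears 4 times).
F is position 5; T is position 19.
Shift = -14≡12.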